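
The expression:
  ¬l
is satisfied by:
  {l: False}


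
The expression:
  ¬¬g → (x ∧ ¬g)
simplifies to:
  ¬g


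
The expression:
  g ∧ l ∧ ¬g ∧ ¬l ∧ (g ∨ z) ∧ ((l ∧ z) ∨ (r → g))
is never true.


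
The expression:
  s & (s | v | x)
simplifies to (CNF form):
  s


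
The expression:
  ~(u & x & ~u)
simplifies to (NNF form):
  True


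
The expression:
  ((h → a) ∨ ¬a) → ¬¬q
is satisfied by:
  {q: True}


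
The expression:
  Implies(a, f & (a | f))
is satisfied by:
  {f: True, a: False}
  {a: False, f: False}
  {a: True, f: True}


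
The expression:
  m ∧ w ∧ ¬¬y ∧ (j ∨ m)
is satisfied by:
  {m: True, w: True, y: True}


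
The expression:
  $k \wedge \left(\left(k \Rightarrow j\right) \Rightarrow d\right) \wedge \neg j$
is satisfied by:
  {k: True, j: False}


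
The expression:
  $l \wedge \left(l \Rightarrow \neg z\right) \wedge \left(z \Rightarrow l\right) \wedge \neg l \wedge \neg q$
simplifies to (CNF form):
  $\text{False}$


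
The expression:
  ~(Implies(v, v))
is never true.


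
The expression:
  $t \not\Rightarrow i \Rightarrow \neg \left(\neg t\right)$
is always true.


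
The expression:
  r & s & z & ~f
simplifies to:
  r & s & z & ~f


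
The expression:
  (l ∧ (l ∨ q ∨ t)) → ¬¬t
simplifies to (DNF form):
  t ∨ ¬l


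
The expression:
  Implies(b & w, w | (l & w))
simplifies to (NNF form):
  True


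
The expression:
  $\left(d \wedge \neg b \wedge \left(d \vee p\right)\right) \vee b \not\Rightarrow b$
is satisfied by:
  {d: True, b: False}


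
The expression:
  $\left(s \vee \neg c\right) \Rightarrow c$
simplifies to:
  $c$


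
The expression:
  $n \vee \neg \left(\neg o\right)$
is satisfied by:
  {n: True, o: True}
  {n: True, o: False}
  {o: True, n: False}


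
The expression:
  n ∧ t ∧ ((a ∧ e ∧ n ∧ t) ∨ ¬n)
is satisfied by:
  {t: True, e: True, a: True, n: True}


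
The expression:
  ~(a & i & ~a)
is always true.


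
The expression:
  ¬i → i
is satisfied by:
  {i: True}


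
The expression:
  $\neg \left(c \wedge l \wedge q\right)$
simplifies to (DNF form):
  $\neg c \vee \neg l \vee \neg q$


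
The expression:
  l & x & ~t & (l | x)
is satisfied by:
  {x: True, l: True, t: False}


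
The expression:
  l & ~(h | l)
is never true.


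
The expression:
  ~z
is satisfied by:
  {z: False}


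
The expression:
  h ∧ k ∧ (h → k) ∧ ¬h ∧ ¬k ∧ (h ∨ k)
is never true.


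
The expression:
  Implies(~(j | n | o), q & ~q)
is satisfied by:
  {n: True, o: True, j: True}
  {n: True, o: True, j: False}
  {n: True, j: True, o: False}
  {n: True, j: False, o: False}
  {o: True, j: True, n: False}
  {o: True, j: False, n: False}
  {j: True, o: False, n: False}


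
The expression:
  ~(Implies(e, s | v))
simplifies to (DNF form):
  e & ~s & ~v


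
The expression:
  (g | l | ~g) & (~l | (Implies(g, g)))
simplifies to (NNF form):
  True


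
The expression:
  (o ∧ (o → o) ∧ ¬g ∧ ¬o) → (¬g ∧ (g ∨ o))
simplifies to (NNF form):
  True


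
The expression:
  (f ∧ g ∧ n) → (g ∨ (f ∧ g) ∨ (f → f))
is always true.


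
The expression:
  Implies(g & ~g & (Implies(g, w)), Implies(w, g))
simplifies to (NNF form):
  True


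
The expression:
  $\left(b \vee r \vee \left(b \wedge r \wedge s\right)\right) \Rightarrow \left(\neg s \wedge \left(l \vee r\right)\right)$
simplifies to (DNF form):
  $\left(l \wedge \neg s\right) \vee \left(r \wedge \neg s\right) \vee \left(\neg b \wedge \neg r\right)$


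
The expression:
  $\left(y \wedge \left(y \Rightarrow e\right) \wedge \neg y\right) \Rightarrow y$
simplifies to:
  $\text{True}$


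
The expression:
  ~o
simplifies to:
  ~o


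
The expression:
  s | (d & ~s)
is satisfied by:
  {d: True, s: True}
  {d: True, s: False}
  {s: True, d: False}


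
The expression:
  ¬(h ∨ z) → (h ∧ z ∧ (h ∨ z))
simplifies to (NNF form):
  h ∨ z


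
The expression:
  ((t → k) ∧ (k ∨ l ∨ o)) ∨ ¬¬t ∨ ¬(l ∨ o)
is always true.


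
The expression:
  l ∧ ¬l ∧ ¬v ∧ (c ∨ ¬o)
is never true.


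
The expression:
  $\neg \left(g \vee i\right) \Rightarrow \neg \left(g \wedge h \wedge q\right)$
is always true.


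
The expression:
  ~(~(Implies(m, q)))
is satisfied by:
  {q: True, m: False}
  {m: False, q: False}
  {m: True, q: True}


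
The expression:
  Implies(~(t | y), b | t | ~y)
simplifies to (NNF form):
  True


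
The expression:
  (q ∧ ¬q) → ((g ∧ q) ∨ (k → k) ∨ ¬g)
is always true.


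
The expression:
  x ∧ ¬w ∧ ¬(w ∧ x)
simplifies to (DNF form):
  x ∧ ¬w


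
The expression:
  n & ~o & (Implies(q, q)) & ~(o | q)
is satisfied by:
  {n: True, q: False, o: False}


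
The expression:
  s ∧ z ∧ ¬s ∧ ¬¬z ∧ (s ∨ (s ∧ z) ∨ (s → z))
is never true.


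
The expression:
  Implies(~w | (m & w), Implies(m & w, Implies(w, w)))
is always true.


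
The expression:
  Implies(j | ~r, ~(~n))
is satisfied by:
  {n: True, r: True, j: False}
  {n: True, r: False, j: False}
  {j: True, n: True, r: True}
  {j: True, n: True, r: False}
  {r: True, j: False, n: False}


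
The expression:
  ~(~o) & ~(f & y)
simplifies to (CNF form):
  o & (~f | ~y)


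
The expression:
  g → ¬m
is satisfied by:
  {g: False, m: False}
  {m: True, g: False}
  {g: True, m: False}


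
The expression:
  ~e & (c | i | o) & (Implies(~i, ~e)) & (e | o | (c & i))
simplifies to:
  ~e & (c | o) & (i | o)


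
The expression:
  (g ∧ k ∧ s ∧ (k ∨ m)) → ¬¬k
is always true.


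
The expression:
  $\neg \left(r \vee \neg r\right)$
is never true.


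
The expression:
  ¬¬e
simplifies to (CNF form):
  e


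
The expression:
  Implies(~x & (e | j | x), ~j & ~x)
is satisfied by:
  {x: True, j: False}
  {j: False, x: False}
  {j: True, x: True}


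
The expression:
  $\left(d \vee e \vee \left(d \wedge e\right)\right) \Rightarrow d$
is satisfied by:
  {d: True, e: False}
  {e: False, d: False}
  {e: True, d: True}


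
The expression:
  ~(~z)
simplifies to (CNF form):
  z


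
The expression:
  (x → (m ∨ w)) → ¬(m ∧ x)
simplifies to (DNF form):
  ¬m ∨ ¬x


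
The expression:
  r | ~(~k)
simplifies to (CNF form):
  k | r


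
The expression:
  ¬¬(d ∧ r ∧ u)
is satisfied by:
  {r: True, u: True, d: True}


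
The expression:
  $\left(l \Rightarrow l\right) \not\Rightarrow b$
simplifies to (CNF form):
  $\neg b$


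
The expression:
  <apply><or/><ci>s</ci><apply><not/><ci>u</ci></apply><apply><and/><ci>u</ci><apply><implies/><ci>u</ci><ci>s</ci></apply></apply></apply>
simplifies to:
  <apply><or/><ci>s</ci><apply><not/><ci>u</ci></apply></apply>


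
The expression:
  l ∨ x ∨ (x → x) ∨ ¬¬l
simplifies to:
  True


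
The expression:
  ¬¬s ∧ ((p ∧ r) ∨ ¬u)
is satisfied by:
  {p: True, r: True, s: True, u: False}
  {p: True, s: True, r: False, u: False}
  {r: True, s: True, p: False, u: False}
  {s: True, p: False, r: False, u: False}
  {p: True, u: True, r: True, s: True}


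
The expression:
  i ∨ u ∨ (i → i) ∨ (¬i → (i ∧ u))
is always true.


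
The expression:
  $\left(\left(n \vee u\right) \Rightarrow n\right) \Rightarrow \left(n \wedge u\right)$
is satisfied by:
  {u: True}


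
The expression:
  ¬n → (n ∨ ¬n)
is always true.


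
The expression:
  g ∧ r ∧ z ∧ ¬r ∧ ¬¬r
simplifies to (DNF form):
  False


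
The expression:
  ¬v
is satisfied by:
  {v: False}


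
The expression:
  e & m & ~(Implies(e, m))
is never true.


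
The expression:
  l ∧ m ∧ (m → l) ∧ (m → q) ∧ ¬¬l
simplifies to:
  l ∧ m ∧ q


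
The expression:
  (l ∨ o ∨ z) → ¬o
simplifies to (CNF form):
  ¬o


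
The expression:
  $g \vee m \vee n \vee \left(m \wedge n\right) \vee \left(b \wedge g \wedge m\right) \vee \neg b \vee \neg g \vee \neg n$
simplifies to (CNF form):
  $\text{True}$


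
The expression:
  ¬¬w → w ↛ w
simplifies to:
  ¬w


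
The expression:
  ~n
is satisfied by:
  {n: False}


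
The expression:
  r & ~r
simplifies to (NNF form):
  False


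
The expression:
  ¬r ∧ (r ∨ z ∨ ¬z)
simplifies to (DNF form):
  ¬r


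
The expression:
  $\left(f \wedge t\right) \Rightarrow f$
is always true.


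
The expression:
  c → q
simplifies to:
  q ∨ ¬c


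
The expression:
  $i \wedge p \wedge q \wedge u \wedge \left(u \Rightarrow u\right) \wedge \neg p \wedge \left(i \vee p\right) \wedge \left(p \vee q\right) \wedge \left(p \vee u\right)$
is never true.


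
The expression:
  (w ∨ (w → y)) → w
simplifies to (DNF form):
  w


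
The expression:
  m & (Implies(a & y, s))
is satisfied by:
  {m: True, s: True, y: False, a: False}
  {m: True, s: False, y: False, a: False}
  {m: True, a: True, s: True, y: False}
  {m: True, a: True, s: False, y: False}
  {m: True, y: True, s: True, a: False}
  {m: True, y: True, s: False, a: False}
  {m: True, y: True, a: True, s: True}


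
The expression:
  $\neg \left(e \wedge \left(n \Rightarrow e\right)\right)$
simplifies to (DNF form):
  $\neg e$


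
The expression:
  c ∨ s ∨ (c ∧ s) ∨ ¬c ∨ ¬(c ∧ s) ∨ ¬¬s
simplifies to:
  True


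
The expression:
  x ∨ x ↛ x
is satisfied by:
  {x: True}


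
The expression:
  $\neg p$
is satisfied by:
  {p: False}


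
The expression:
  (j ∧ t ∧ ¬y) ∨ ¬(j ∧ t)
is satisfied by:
  {t: False, y: False, j: False}
  {j: True, t: False, y: False}
  {y: True, t: False, j: False}
  {j: True, y: True, t: False}
  {t: True, j: False, y: False}
  {j: True, t: True, y: False}
  {y: True, t: True, j: False}


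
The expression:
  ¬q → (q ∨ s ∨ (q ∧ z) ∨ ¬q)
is always true.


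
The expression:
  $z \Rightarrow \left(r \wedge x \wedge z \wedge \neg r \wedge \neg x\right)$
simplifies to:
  $\neg z$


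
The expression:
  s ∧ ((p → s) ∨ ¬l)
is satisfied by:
  {s: True}


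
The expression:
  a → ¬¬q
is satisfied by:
  {q: True, a: False}
  {a: False, q: False}
  {a: True, q: True}


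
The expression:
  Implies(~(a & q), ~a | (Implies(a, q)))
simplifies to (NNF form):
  q | ~a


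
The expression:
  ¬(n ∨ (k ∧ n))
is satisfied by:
  {n: False}


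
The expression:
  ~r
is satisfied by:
  {r: False}


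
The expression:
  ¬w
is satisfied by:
  {w: False}


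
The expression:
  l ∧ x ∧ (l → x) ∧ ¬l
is never true.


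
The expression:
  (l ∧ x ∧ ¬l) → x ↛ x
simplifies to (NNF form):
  True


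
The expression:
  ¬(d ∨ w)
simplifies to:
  ¬d ∧ ¬w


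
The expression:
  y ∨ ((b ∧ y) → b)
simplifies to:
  True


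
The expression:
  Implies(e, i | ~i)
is always true.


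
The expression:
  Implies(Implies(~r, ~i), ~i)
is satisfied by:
  {i: False, r: False}
  {r: True, i: False}
  {i: True, r: False}


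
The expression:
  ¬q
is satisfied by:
  {q: False}


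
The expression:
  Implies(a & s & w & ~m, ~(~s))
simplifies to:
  True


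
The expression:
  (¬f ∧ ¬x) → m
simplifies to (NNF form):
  f ∨ m ∨ x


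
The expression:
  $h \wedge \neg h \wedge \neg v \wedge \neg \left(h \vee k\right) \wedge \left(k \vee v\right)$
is never true.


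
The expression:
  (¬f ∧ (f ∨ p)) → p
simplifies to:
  True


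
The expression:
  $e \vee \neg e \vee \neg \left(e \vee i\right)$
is always true.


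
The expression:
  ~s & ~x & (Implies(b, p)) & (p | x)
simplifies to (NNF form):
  p & ~s & ~x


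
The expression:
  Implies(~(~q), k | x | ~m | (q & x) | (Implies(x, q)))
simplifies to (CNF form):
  True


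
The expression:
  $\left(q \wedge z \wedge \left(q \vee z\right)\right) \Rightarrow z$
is always true.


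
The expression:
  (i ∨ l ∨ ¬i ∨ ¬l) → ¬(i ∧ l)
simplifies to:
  ¬i ∨ ¬l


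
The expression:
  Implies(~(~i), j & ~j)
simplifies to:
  ~i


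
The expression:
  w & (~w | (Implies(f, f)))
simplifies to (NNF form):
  w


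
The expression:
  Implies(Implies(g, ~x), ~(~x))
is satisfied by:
  {x: True}


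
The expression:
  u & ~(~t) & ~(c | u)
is never true.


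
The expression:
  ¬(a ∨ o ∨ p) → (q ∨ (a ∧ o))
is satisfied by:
  {a: True, q: True, p: True, o: True}
  {a: True, q: True, p: True, o: False}
  {a: True, q: True, o: True, p: False}
  {a: True, q: True, o: False, p: False}
  {a: True, p: True, o: True, q: False}
  {a: True, p: True, o: False, q: False}
  {a: True, p: False, o: True, q: False}
  {a: True, p: False, o: False, q: False}
  {q: True, p: True, o: True, a: False}
  {q: True, p: True, o: False, a: False}
  {q: True, o: True, p: False, a: False}
  {q: True, o: False, p: False, a: False}
  {p: True, o: True, q: False, a: False}
  {p: True, q: False, o: False, a: False}
  {o: True, q: False, p: False, a: False}


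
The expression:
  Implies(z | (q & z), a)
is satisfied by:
  {a: True, z: False}
  {z: False, a: False}
  {z: True, a: True}


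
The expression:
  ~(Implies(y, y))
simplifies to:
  False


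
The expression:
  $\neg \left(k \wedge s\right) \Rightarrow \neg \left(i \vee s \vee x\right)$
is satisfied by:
  {s: True, k: True, i: False, x: False}
  {x: True, s: True, k: True, i: False}
  {s: True, i: True, k: True, x: False}
  {x: True, s: True, i: True, k: True}
  {k: True, x: False, i: False, s: False}
  {x: False, k: False, i: False, s: False}


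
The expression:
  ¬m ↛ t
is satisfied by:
  {t: True, m: False}
  {m: False, t: False}
  {m: True, t: True}


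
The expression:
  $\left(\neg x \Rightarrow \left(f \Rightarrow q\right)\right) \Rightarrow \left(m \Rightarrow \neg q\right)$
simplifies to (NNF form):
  $\neg m \vee \neg q$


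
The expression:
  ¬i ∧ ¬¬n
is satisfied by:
  {n: True, i: False}


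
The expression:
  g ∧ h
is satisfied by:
  {h: True, g: True}


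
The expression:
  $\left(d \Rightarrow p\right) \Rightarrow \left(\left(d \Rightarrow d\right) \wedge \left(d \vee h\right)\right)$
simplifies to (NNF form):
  $d \vee h$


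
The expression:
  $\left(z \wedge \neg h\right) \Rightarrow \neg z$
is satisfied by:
  {h: True, z: False}
  {z: False, h: False}
  {z: True, h: True}


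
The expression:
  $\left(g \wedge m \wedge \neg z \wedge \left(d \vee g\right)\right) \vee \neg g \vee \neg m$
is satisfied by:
  {g: False, m: False, z: False}
  {z: True, g: False, m: False}
  {m: True, g: False, z: False}
  {z: True, m: True, g: False}
  {g: True, z: False, m: False}
  {z: True, g: True, m: False}
  {m: True, g: True, z: False}


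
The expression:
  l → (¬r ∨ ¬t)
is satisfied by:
  {l: False, t: False, r: False}
  {r: True, l: False, t: False}
  {t: True, l: False, r: False}
  {r: True, t: True, l: False}
  {l: True, r: False, t: False}
  {r: True, l: True, t: False}
  {t: True, l: True, r: False}


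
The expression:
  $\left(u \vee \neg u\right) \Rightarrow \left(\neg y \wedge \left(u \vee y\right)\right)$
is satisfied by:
  {u: True, y: False}


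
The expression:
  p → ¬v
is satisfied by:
  {p: False, v: False}
  {v: True, p: False}
  {p: True, v: False}


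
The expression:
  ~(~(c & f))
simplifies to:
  c & f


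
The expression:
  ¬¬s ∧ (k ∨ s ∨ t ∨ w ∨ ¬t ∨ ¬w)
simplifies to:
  s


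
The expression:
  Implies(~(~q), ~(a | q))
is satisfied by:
  {q: False}


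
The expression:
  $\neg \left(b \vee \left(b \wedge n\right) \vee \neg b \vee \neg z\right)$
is never true.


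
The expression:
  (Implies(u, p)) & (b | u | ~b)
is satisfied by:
  {p: True, u: False}
  {u: False, p: False}
  {u: True, p: True}


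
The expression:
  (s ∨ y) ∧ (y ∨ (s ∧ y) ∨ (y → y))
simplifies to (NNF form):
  s ∨ y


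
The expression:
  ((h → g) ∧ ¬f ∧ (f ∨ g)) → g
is always true.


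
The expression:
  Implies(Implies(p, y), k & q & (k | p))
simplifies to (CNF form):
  (k | p) & (p | q) & (k | ~y) & (q | ~y)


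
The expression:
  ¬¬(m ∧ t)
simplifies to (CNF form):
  m ∧ t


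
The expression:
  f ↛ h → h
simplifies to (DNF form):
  h ∨ ¬f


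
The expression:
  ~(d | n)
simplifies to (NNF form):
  ~d & ~n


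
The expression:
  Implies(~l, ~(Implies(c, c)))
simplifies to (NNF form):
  l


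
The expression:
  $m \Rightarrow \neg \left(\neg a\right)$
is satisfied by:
  {a: True, m: False}
  {m: False, a: False}
  {m: True, a: True}


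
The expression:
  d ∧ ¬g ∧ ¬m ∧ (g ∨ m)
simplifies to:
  False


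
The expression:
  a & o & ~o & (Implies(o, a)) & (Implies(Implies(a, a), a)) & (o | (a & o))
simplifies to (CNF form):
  False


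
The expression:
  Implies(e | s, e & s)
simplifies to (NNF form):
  (e & s) | (~e & ~s)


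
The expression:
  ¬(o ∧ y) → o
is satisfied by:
  {o: True}


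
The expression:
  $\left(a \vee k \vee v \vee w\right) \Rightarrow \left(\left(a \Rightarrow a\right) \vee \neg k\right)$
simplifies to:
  $\text{True}$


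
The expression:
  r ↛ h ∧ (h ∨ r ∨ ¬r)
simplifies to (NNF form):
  r ∧ ¬h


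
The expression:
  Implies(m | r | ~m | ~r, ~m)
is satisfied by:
  {m: False}


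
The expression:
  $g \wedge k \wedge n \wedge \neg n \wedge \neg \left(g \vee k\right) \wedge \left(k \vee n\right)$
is never true.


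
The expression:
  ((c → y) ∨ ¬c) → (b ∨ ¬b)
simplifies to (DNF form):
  True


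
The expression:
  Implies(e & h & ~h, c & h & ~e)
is always true.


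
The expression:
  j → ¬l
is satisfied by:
  {l: False, j: False}
  {j: True, l: False}
  {l: True, j: False}


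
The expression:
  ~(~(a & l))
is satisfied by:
  {a: True, l: True}


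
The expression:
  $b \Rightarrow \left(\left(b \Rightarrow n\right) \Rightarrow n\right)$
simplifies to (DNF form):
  $\text{True}$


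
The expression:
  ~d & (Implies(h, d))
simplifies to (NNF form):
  ~d & ~h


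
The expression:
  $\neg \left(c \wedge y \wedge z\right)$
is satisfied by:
  {c: False, z: False, y: False}
  {y: True, c: False, z: False}
  {z: True, c: False, y: False}
  {y: True, z: True, c: False}
  {c: True, y: False, z: False}
  {y: True, c: True, z: False}
  {z: True, c: True, y: False}


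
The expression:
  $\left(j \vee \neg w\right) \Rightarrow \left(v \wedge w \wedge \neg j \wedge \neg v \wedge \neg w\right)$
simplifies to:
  $w \wedge \neg j$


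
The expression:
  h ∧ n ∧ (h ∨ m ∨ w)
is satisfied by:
  {h: True, n: True}


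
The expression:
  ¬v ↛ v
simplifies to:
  True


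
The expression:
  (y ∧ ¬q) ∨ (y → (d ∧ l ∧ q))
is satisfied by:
  {d: True, l: True, q: False, y: False}
  {d: True, l: False, q: False, y: False}
  {l: True, d: False, q: False, y: False}
  {d: False, l: False, q: False, y: False}
  {y: True, d: True, l: True, q: False}
  {y: True, d: True, l: False, q: False}
  {y: True, l: True, d: False, q: False}
  {y: True, l: False, d: False, q: False}
  {d: True, q: True, l: True, y: False}
  {d: True, q: True, l: False, y: False}
  {q: True, l: True, d: False, y: False}
  {q: True, d: False, l: False, y: False}
  {y: True, d: True, q: True, l: True}


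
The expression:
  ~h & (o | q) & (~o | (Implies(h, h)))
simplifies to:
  ~h & (o | q)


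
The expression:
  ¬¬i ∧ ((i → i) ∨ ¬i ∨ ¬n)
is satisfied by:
  {i: True}


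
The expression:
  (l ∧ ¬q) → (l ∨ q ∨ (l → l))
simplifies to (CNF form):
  True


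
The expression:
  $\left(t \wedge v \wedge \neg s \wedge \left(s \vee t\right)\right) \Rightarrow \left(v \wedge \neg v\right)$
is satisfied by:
  {s: True, v: False, t: False}
  {v: False, t: False, s: False}
  {s: True, t: True, v: False}
  {t: True, v: False, s: False}
  {s: True, v: True, t: False}
  {v: True, s: False, t: False}
  {s: True, t: True, v: True}


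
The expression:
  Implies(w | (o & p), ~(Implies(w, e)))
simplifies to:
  (w & ~e) | (~o & ~w) | (~p & ~w)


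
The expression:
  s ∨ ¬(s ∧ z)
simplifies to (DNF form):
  True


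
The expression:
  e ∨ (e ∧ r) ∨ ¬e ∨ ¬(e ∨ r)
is always true.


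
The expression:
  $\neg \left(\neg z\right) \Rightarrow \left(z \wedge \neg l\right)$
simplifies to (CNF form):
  $\neg l \vee \neg z$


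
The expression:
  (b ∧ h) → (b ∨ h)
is always true.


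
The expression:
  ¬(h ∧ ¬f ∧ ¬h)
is always true.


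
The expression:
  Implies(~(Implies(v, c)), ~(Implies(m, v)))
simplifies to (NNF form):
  c | ~v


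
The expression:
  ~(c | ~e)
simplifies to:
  e & ~c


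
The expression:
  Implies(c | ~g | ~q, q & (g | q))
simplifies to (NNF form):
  q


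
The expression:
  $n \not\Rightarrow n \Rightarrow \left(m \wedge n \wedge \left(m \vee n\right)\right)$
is always true.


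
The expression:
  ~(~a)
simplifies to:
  a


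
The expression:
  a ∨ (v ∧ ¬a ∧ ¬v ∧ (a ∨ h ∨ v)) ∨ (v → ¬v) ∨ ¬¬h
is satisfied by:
  {h: True, a: True, v: False}
  {h: True, v: False, a: False}
  {a: True, v: False, h: False}
  {a: False, v: False, h: False}
  {h: True, a: True, v: True}
  {h: True, v: True, a: False}
  {a: True, v: True, h: False}


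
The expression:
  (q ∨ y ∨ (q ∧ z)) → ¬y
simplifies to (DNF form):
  ¬y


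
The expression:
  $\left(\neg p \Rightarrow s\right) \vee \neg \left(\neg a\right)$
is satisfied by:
  {a: True, p: True, s: True}
  {a: True, p: True, s: False}
  {a: True, s: True, p: False}
  {a: True, s: False, p: False}
  {p: True, s: True, a: False}
  {p: True, s: False, a: False}
  {s: True, p: False, a: False}


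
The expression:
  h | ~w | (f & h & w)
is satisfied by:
  {h: True, w: False}
  {w: False, h: False}
  {w: True, h: True}


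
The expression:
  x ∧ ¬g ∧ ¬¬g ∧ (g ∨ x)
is never true.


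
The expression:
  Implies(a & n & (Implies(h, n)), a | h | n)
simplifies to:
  True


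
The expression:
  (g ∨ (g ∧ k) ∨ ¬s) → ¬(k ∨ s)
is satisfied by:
  {g: False, s: False, k: False}
  {s: True, g: False, k: False}
  {k: True, s: True, g: False}
  {g: True, k: False, s: False}


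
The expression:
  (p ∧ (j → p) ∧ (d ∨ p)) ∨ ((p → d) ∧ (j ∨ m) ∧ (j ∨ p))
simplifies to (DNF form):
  j ∨ p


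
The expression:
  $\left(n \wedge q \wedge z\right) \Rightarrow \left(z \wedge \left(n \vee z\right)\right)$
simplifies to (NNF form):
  $\text{True}$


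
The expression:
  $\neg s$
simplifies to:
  $\neg s$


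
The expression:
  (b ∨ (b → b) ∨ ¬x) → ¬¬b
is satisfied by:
  {b: True}


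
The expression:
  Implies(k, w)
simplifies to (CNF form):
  w | ~k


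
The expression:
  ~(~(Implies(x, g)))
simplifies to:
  g | ~x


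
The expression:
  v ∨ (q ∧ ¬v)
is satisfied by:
  {q: True, v: True}
  {q: True, v: False}
  {v: True, q: False}


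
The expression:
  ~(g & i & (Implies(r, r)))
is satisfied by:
  {g: False, i: False}
  {i: True, g: False}
  {g: True, i: False}


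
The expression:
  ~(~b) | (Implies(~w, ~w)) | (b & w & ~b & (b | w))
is always true.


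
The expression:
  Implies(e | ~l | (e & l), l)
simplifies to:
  l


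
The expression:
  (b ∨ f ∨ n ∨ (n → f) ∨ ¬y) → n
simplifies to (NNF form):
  n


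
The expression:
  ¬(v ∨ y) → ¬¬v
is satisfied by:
  {y: True, v: True}
  {y: True, v: False}
  {v: True, y: False}


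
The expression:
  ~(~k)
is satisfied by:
  {k: True}


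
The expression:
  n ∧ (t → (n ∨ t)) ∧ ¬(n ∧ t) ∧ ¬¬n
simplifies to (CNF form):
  n ∧ ¬t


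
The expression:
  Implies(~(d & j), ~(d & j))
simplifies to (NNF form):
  True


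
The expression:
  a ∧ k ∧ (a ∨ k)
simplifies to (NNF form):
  a ∧ k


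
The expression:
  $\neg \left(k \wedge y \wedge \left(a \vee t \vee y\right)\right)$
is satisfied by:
  {k: False, y: False}
  {y: True, k: False}
  {k: True, y: False}


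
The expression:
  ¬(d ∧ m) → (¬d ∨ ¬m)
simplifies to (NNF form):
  True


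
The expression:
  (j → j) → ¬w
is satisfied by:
  {w: False}


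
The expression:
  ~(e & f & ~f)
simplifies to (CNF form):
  True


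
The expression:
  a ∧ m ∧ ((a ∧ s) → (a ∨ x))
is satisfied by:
  {a: True, m: True}


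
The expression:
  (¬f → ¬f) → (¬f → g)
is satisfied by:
  {g: True, f: True}
  {g: True, f: False}
  {f: True, g: False}


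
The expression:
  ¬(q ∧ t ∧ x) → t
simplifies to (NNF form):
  t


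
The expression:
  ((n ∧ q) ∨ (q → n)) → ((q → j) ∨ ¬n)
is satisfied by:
  {j: True, q: False, n: False}
  {j: False, q: False, n: False}
  {n: True, j: True, q: False}
  {n: True, j: False, q: False}
  {q: True, j: True, n: False}
  {q: True, j: False, n: False}
  {q: True, n: True, j: True}


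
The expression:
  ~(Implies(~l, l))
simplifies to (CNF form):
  ~l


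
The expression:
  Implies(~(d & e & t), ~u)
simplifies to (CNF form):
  (d | ~u) & (e | ~u) & (t | ~u)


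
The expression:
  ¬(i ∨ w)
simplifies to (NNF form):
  ¬i ∧ ¬w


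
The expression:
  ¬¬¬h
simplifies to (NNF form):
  ¬h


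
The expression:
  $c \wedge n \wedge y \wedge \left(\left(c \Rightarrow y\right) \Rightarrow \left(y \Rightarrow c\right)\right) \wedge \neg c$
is never true.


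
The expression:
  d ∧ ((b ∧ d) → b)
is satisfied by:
  {d: True}


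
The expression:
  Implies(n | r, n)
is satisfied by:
  {n: True, r: False}
  {r: False, n: False}
  {r: True, n: True}


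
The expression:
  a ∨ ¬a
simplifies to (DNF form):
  True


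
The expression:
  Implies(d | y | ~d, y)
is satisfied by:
  {y: True}


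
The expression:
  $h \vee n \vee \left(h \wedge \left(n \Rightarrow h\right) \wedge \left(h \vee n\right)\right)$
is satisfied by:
  {n: True, h: True}
  {n: True, h: False}
  {h: True, n: False}


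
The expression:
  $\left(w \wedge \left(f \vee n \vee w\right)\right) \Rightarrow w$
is always true.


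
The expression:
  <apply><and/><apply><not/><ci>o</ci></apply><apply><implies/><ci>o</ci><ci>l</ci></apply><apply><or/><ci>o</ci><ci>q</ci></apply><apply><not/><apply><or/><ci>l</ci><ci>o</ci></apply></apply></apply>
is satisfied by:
  {q: True, o: False, l: False}


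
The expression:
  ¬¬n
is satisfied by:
  {n: True}


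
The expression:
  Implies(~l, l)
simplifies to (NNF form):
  l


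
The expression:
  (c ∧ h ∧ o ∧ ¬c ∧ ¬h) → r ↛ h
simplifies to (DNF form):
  True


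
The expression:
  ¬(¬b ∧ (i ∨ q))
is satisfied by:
  {b: True, i: False, q: False}
  {b: True, q: True, i: False}
  {b: True, i: True, q: False}
  {b: True, q: True, i: True}
  {q: False, i: False, b: False}


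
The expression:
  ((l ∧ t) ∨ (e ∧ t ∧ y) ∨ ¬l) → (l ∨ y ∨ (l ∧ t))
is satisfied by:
  {y: True, l: True}
  {y: True, l: False}
  {l: True, y: False}


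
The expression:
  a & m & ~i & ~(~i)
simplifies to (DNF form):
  False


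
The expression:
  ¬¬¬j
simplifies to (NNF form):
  ¬j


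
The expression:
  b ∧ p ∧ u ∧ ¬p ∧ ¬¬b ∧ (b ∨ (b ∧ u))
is never true.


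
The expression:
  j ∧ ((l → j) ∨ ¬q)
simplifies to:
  j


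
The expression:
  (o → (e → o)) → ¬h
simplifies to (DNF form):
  ¬h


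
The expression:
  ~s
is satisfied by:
  {s: False}


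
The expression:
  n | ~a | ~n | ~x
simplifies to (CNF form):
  True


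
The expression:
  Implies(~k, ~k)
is always true.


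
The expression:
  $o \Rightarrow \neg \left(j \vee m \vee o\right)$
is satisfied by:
  {o: False}


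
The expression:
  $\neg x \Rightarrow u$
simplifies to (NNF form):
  $u \vee x$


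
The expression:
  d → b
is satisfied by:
  {b: True, d: False}
  {d: False, b: False}
  {d: True, b: True}


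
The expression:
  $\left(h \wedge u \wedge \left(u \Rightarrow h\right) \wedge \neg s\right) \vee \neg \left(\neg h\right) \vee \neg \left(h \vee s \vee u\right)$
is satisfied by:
  {h: True, u: False, s: False}
  {h: True, s: True, u: False}
  {h: True, u: True, s: False}
  {h: True, s: True, u: True}
  {s: False, u: False, h: False}


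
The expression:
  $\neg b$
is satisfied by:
  {b: False}


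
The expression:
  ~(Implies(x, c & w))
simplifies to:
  x & (~c | ~w)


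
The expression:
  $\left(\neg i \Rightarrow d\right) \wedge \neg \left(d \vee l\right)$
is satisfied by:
  {i: True, d: False, l: False}


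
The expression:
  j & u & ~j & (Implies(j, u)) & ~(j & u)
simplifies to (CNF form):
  False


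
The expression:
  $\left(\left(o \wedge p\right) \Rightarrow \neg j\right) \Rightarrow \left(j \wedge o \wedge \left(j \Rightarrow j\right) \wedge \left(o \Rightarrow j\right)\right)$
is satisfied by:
  {j: True, o: True}


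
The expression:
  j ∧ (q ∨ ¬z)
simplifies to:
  j ∧ (q ∨ ¬z)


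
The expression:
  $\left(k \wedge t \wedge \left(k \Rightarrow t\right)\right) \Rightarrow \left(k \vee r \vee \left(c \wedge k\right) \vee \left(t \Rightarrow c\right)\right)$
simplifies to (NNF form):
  $\text{True}$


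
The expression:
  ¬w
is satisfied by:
  {w: False}


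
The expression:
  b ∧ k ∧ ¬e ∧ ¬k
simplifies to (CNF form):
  False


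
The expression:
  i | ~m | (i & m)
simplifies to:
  i | ~m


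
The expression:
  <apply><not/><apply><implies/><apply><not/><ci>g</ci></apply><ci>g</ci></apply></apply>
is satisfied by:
  {g: False}


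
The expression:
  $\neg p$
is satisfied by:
  {p: False}


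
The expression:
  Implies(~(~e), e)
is always true.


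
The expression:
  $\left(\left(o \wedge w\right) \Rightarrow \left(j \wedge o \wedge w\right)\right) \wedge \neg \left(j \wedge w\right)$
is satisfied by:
  {o: False, w: False, j: False}
  {j: True, o: False, w: False}
  {o: True, j: False, w: False}
  {j: True, o: True, w: False}
  {w: True, j: False, o: False}


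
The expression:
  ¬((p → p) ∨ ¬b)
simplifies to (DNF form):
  False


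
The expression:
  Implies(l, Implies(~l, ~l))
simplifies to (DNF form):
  True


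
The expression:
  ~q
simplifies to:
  ~q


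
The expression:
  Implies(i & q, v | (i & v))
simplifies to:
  v | ~i | ~q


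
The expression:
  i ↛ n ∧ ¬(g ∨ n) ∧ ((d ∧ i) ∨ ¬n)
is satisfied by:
  {i: True, n: False, g: False}


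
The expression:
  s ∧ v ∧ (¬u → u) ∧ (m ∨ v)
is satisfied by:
  {u: True, s: True, v: True}


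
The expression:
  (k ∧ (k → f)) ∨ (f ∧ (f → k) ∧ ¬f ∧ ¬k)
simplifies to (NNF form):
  f ∧ k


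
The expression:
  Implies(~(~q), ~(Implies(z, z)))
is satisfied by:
  {q: False}


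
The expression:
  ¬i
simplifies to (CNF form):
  ¬i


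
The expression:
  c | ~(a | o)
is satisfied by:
  {c: True, a: False, o: False}
  {c: True, o: True, a: False}
  {c: True, a: True, o: False}
  {c: True, o: True, a: True}
  {o: False, a: False, c: False}


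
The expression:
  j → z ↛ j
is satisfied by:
  {j: False}


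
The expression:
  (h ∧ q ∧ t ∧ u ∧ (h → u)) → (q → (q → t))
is always true.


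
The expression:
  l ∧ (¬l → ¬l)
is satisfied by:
  {l: True}


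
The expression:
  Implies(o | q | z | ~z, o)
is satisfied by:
  {o: True}


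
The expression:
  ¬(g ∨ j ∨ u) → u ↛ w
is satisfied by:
  {g: True, u: True, j: True}
  {g: True, u: True, j: False}
  {g: True, j: True, u: False}
  {g: True, j: False, u: False}
  {u: True, j: True, g: False}
  {u: True, j: False, g: False}
  {j: True, u: False, g: False}


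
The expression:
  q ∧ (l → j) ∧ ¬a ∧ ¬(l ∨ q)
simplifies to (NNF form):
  False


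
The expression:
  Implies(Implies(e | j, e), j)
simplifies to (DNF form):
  j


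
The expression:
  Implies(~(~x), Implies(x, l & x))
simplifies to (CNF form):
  l | ~x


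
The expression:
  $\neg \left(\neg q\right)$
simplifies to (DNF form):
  $q$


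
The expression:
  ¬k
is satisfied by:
  {k: False}


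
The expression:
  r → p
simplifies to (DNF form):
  p ∨ ¬r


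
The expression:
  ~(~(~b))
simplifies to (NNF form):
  ~b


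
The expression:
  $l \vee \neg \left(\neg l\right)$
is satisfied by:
  {l: True}


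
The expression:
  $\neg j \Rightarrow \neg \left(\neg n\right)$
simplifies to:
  $j \vee n$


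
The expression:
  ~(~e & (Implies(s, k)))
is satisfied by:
  {e: True, s: True, k: False}
  {e: True, k: False, s: False}
  {e: True, s: True, k: True}
  {e: True, k: True, s: False}
  {s: True, k: False, e: False}


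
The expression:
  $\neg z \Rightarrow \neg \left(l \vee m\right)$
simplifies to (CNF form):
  $\left(z \vee \neg l\right) \wedge \left(z \vee \neg m\right)$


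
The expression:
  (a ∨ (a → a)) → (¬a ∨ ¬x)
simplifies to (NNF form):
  ¬a ∨ ¬x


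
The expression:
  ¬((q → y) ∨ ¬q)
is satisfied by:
  {q: True, y: False}


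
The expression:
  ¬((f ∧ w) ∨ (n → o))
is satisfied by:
  {n: True, w: False, o: False, f: False}
  {f: True, n: True, w: False, o: False}
  {w: True, n: True, f: False, o: False}


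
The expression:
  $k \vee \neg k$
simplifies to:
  $\text{True}$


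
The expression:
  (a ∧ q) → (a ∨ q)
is always true.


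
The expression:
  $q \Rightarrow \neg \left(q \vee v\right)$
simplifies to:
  $\neg q$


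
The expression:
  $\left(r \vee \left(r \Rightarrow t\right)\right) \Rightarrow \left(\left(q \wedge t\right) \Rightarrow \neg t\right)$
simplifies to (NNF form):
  $\neg q \vee \neg t$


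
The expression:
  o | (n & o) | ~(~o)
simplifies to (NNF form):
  o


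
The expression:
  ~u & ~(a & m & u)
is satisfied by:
  {u: False}


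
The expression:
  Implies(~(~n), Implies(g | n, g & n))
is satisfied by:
  {g: True, n: False}
  {n: False, g: False}
  {n: True, g: True}


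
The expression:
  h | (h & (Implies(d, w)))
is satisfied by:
  {h: True}


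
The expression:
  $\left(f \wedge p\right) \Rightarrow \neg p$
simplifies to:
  $\neg f \vee \neg p$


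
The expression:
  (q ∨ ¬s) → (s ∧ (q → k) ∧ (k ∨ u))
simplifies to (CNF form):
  s ∧ (k ∨ ¬q)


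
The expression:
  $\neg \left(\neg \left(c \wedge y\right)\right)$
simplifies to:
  $c \wedge y$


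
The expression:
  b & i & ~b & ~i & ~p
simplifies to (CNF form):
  False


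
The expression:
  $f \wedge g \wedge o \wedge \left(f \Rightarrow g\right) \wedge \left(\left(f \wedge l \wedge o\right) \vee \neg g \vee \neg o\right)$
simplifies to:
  $f \wedge g \wedge l \wedge o$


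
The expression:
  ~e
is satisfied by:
  {e: False}


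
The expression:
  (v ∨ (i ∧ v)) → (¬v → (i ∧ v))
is always true.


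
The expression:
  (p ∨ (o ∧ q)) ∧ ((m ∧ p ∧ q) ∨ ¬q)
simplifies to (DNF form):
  (m ∧ p) ∨ (p ∧ ¬q)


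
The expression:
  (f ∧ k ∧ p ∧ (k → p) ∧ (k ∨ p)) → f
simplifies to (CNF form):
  True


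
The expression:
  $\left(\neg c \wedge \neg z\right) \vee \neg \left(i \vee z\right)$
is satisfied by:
  {z: False, c: False, i: False}
  {i: True, z: False, c: False}
  {c: True, z: False, i: False}


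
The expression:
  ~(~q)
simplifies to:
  q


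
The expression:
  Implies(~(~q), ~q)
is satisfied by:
  {q: False}


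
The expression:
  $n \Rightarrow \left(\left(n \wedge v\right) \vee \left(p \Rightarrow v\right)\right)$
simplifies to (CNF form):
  $v \vee \neg n \vee \neg p$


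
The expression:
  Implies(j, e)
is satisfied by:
  {e: True, j: False}
  {j: False, e: False}
  {j: True, e: True}


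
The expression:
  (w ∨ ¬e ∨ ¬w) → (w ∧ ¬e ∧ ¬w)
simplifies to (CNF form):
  False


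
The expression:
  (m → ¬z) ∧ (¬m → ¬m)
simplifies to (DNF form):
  ¬m ∨ ¬z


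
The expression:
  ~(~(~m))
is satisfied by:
  {m: False}


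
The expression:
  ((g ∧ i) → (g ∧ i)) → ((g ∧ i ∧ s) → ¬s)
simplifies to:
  ¬g ∨ ¬i ∨ ¬s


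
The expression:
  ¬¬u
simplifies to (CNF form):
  u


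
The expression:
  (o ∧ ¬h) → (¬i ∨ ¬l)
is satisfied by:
  {h: True, l: False, o: False, i: False}
  {i: False, l: False, h: False, o: False}
  {i: True, h: True, l: False, o: False}
  {i: True, l: False, h: False, o: False}
  {o: True, h: True, i: False, l: False}
  {o: True, i: False, l: False, h: False}
  {o: True, i: True, h: True, l: False}
  {o: True, i: True, l: False, h: False}
  {h: True, l: True, o: False, i: False}
  {l: True, o: False, h: False, i: False}
  {i: True, l: True, h: True, o: False}
  {i: True, l: True, o: False, h: False}
  {h: True, l: True, o: True, i: False}
  {l: True, o: True, i: False, h: False}
  {i: True, l: True, o: True, h: True}


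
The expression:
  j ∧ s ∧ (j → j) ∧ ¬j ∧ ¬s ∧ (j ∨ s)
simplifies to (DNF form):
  False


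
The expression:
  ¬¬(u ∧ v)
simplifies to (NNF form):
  u ∧ v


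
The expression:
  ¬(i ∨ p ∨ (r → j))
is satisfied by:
  {r: True, i: False, p: False, j: False}


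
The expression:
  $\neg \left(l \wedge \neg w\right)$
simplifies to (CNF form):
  $w \vee \neg l$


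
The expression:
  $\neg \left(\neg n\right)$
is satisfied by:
  {n: True}


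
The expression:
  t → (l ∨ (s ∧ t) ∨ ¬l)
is always true.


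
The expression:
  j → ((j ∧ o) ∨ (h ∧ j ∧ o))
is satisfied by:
  {o: True, j: False}
  {j: False, o: False}
  {j: True, o: True}


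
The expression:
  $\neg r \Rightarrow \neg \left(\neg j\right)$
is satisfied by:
  {r: True, j: True}
  {r: True, j: False}
  {j: True, r: False}


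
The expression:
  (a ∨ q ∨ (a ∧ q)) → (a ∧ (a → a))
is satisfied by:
  {a: True, q: False}
  {q: False, a: False}
  {q: True, a: True}


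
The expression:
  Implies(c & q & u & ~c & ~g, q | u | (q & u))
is always true.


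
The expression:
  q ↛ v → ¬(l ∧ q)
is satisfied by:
  {v: True, l: False, q: False}
  {l: False, q: False, v: False}
  {q: True, v: True, l: False}
  {q: True, l: False, v: False}
  {v: True, l: True, q: False}
  {l: True, v: False, q: False}
  {q: True, l: True, v: True}
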